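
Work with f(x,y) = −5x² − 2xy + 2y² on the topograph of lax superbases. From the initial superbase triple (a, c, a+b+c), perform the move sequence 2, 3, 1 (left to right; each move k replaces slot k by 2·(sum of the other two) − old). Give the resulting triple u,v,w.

start (-5,2,-5) = (f(1,0),f(0,1),f(1,1))
replace slot 2: 2·((-5)+(-5)) − 2 = -22 → (-5,-22,-5)
replace slot 3: 2·((-5)+(-22)) − (-5) = -49 → (-5,-22,-49)
replace slot 1: 2·((-22)+(-49)) − (-5) = -137 → (-137,-22,-49)

-137,-22,-49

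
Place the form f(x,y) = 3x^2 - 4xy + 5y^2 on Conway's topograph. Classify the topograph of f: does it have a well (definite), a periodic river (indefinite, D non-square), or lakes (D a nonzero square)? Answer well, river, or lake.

D = b²−4ac = (-4)² − 4·3·5 = -44
D < 0 ⇒ definite ⇒ every region one sign ⇒ single well

well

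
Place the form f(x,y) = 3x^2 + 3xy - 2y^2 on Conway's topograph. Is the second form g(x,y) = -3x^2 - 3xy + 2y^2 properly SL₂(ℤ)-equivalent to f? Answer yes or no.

D₁ = 33, D₂ = 33
river cycle of f (length 4): (-2, 5, 1), (1, 5, -2), (-2, 3, 3), (3, 3, -2)
river cycle of g (length 4): (2, 3, -3), (-3, 3, 2), (2, 5, -1), (-1, 5, 2)
cycles differ ⇒ inequivalent

no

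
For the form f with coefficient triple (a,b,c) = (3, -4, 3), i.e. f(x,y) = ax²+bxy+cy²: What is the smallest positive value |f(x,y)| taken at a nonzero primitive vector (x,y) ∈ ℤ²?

translate: b→2 (≡-4 mod 6), so (3,-4,3)→(3,2,2)
flip: (3,2,2)→(2,-2,3)
translate: b→2 (≡-2 mod 4), so (2,-2,3)→(2,2,3)
reduced (well bottom): (2,2,3) with a≤c, −a<b≤a
well minimum = a = 2

2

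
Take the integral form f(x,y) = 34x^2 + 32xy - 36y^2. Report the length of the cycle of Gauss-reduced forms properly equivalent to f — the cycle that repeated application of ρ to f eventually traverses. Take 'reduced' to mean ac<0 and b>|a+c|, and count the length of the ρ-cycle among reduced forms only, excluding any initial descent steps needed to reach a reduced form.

D = 5920, ⌊√D⌋ = 76
river: ρ → (-36,40,30)
river: ρ → (30,20,-46)
river: ρ → (-46,72,4)
river: ρ → (4,72,-46)
river: ρ → (-46,20,30)
river: ρ → (30,40,-36)
river: ρ → (-36,32,34)
river: ρ → (34,36,-34)
river: ρ → (-34,32,36)
river: ρ → (36,40,-30)
river: ρ → (-30,20,46)
river: ρ → (46,72,-4)
river: ρ → (-4,72,46)
river: ρ → (46,20,-30)
river: ρ → (-30,40,36)
river: ρ → (36,32,-34)
river: ρ → (-34,36,34)
river: ρ → (34,32,-36)
ρ-cycle length = 18 (tail of 0 descent steps not counted)

18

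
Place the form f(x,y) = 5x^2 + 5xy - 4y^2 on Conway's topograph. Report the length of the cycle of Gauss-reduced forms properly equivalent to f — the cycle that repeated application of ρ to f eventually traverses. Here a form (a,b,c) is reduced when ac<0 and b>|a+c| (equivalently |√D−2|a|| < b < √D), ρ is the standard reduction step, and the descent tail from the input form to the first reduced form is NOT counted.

D = 105, ⌊√D⌋ = 10
river: ρ → (-4,3,6)
river: ρ → (6,9,-1)
river: ρ → (-1,9,6)
river: ρ → (6,3,-4)
river: ρ → (-4,5,5)
river: ρ → (5,5,-4)
ρ-cycle length = 6 (tail of 0 descent steps not counted)

6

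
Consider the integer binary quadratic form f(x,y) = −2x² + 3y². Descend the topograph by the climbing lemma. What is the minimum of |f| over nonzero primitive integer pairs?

descent: ρ → (3,0,-2)
descent: ρ → (-2,4,1)  [lands on river]
river: ρ → (1,4,-2)
closes: descent 2, river 2
min |a| on river = 1

1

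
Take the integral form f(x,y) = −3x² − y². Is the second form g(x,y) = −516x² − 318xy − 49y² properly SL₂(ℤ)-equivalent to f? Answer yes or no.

D₁ = -12, D₂ = -12
f is negative-definite; reduce −f:
−f: flip: (3,0,1)→(1,0,3)
−f: reduced (well bottom): (1,0,3) with a≤c, −a<b≤a
flip sign back: reduced form of f is (-1,0,-3)
g is negative-definite; reduce −g:
−g: flip: (516,318,49)→(49,-318,516)
−g: translate: b→-24 (≡-318 mod 98), so (49,-318,516)→(49,-24,3)
−g: flip: (49,-24,3)→(3,24,49)
−g: translate: b→0 (≡24 mod 6), so (3,24,49)→(3,0,1)
−g: flip: (3,0,1)→(1,0,3)
−g: reduced (well bottom): (1,0,3) with a≤c, −a<b≤a
flip sign back: reduced form of g is (-1,0,-3)
reduced forms (-1, 0, -3) vs (-1, 0, -3) ⇒ equivalent

yes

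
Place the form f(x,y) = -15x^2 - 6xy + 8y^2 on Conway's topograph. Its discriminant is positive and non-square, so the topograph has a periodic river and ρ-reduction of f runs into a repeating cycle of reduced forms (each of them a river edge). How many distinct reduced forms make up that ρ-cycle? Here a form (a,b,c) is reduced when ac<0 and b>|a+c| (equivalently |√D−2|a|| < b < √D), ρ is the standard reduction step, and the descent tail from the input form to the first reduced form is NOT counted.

D = 516, ⌊√D⌋ = 22
descent: ρ → (8,22,-1)  [lands on river]
river: ρ → (-1,22,8)
river: ρ → (8,10,-13)
river: ρ → (-13,16,5)
river: ρ → (5,14,-16)
river: ρ → (-16,18,3)
river: ρ → (3,18,-16)
river: ρ → (-16,14,5)
river: ρ → (5,16,-13)
river: ρ → (-13,10,8)
ρ-cycle length = 10 (tail of 1 descent step not counted)

10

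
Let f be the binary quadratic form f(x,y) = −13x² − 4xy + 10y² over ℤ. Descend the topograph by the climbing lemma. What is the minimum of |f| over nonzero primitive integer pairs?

descent: ρ → (10,4,-13)  [lands on river]
river: ρ → (-13,22,1)
river: ρ → (1,22,-13)
river: ρ → (-13,4,10)
river: ρ → (10,16,-7)
river: ρ → (-7,12,14)
river: ρ → (14,16,-5)
river: ρ → (-5,14,17)
river: ρ → (17,20,-2)
river: ρ → (-2,20,17)
river: ρ → (17,14,-5)
river: ρ → (-5,16,14)
river: ρ → (14,12,-7)
river: ρ → (-7,16,10)
closes: descent 1, river 14
min |a| on river = 1

1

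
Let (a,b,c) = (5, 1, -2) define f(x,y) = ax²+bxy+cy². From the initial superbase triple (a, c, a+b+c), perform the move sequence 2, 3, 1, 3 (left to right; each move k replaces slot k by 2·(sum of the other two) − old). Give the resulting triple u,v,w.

start (5,-2,4) = (f(1,0),f(0,1),f(1,1))
replace slot 2: 2·(5+4) − (-2) = 20 → (5,20,4)
replace slot 3: 2·(5+20) − 4 = 46 → (5,20,46)
replace slot 1: 2·(20+46) − 5 = 127 → (127,20,46)
replace slot 3: 2·(127+20) − 46 = 248 → (127,20,248)

127,20,248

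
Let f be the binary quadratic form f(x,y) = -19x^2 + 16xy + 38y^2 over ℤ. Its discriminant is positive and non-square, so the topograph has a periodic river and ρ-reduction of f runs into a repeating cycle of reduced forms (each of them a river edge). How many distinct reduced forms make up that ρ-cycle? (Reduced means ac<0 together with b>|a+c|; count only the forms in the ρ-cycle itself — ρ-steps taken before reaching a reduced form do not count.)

D = 3144, ⌊√D⌋ = 56
descent: ρ → (38,-16,-19)
descent: ρ → (-19,54,3)  [lands on river]
river: ρ → (3,54,-19)
river: ρ → (-19,22,35)
river: ρ → (35,48,-6)
river: ρ → (-6,48,35)
river: ρ → (35,22,-19)
ρ-cycle length = 6 (tail of 2 descent steps not counted)

6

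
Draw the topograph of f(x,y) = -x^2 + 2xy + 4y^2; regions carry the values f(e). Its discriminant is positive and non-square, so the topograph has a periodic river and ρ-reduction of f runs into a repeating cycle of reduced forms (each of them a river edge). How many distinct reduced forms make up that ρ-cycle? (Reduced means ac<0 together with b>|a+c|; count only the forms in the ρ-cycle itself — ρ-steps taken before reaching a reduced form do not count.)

D = 20, ⌊√D⌋ = 4
descent: ρ → (4,-2,-1)
descent: ρ → (-1,4,1)  [lands on river]
river: ρ → (1,4,-1)
ρ-cycle length = 2 (tail of 2 descent steps not counted)

2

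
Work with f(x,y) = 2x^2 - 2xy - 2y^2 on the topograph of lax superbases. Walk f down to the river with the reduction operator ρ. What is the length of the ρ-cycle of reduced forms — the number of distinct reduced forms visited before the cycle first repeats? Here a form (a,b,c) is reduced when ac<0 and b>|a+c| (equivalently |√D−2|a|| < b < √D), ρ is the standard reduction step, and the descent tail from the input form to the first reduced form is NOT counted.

D = 20, ⌊√D⌋ = 4
descent: ρ → (-2,2,2)  [lands on river]
river: ρ → (2,2,-2)
ρ-cycle length = 2 (tail of 1 descent step not counted)

2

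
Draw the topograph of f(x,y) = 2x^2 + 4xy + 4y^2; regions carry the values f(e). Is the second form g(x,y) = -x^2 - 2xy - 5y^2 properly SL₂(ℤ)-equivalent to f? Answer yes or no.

D₁ = -16, D₂ = -16
f: translate: b→0 (≡4 mod 4), so (2,4,4)→(2,0,2)
f: reduced (well bottom): (2,0,2) with a≤c, −a<b≤a
g is negative-definite; reduce −g:
−g: translate: b→0 (≡2 mod 2), so (1,2,5)→(1,0,4)
−g: reduced (well bottom): (1,0,4) with a≤c, −a<b≤a
flip sign back: reduced form of g is (-1,0,-4)
reduced forms (2, 0, 2) vs (-1, 0, -4) ⇒ inequivalent

no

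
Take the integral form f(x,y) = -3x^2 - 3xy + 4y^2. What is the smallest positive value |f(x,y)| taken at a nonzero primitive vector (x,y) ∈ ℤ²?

descent: ρ → (4,3,-3)  [lands on river]
river: ρ → (-3,3,4)
river: ρ → (4,5,-2)
river: ρ → (-2,7,1)
river: ρ → (1,7,-2)
river: ρ → (-2,5,4)
closes: descent 1, river 6
min |a| on river = 1

1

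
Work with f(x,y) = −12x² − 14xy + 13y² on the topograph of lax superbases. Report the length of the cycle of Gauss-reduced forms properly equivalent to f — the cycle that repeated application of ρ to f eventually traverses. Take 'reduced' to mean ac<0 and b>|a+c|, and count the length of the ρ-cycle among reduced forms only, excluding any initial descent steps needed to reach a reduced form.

D = 820, ⌊√D⌋ = 28
descent: ρ → (13,14,-12)  [lands on river]
river: ρ → (-12,10,15)
river: ρ → (15,20,-7)
river: ρ → (-7,22,12)
river: ρ → (12,26,-3)
river: ρ → (-3,28,3)
river: ρ → (3,26,-12)
river: ρ → (-12,22,7)
river: ρ → (7,20,-15)
river: ρ → (-15,10,12)
river: ρ → (12,14,-13)
river: ρ → (-13,12,13)
ρ-cycle length = 12 (tail of 1 descent step not counted)

12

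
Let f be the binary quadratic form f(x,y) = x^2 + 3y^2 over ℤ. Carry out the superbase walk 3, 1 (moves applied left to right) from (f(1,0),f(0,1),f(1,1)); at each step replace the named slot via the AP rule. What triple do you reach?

start (1,3,4) = (f(1,0),f(0,1),f(1,1))
replace slot 3: 2·(1+3) − 4 = 4 → (1,3,4)
replace slot 1: 2·(3+4) − 1 = 13 → (13,3,4)

13,3,4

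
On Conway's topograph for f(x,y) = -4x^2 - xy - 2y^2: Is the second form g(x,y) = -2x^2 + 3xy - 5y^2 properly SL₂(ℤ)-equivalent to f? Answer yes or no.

D₁ = -31, D₂ = -31
f is negative-definite; reduce −f:
−f: flip: (4,1,2)→(2,-1,4)
−f: reduced (well bottom): (2,-1,4) with a≤c, −a<b≤a
flip sign back: reduced form of f is (-2,1,-4)
g is negative-definite; reduce −g:
−g: translate: b→1 (≡-3 mod 4), so (2,-3,5)→(2,1,4)
−g: reduced (well bottom): (2,1,4) with a≤c, −a<b≤a
flip sign back: reduced form of g is (-2,-1,-4)
reduced forms (-2, 1, -4) vs (-2, -1, -4) ⇒ inequivalent

no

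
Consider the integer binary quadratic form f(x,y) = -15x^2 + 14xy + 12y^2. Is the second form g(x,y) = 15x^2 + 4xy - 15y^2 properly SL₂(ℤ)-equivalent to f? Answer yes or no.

D₁ = 916, D₂ = 916
river cycle of f (length 18): (12, 10, -17), (-17, 24, 5), (5, 26, -12), (-12, 22, 9), (9, 14, -20), (-20, 26, 3), (3, 28, -11), (-11, 16, 15), (15, 14, -12), (-12, 10, 17), … (8 more)
river cycle of g (length 10): (-15, 26, 4), (4, 30, -1), (-1, 30, 4), (4, 26, -15), (-15, 4, 15), (15, 26, -4), (-4, 30, 1), (1, 30, -4), (-4, 26, 15), (15, 4, -15)
cycles differ ⇒ inequivalent

no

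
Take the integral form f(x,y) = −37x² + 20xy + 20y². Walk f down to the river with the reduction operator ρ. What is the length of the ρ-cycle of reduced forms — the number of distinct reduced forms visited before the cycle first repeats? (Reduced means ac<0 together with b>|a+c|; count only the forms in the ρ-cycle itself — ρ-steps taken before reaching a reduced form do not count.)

D = 3360, ⌊√D⌋ = 57
river: ρ → (20,20,-37)
river: ρ → (-37,54,3)
river: ρ → (3,54,-37)
river: ρ → (-37,20,20)
ρ-cycle length = 4 (tail of 0 descent steps not counted)

4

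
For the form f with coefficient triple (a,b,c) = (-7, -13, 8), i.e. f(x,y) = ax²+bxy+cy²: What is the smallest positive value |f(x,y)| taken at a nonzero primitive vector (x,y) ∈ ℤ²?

descent: ρ → (8,13,-7)  [lands on river]
river: ρ → (-7,15,6)
river: ρ → (6,9,-13)
river: ρ → (-13,17,2)
river: ρ → (2,19,-4)
river: ρ → (-4,13,14)
river: ρ → (14,15,-3)
river: ρ → (-3,15,14)
river: ρ → (14,13,-4)
river: ρ → (-4,19,2)
river: ρ → (2,17,-13)
river: ρ → (-13,9,6)
river: ρ → (6,15,-7)
river: ρ → (-7,13,8)
river: ρ → (8,19,-1)
river: ρ → (-1,19,8)
closes: descent 1, river 16
min |a| on river = 1

1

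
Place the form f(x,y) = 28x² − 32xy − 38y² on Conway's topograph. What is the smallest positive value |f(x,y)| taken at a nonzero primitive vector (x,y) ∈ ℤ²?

descent: ρ → (-38,32,28)  [lands on river]
river: ρ → (28,24,-42)
river: ρ → (-42,60,10)
river: ρ → (10,60,-42)
river: ρ → (-42,24,28)
river: ρ → (28,32,-38)
river: ρ → (-38,44,22)
river: ρ → (22,44,-38)
closes: descent 1, river 8
min |a| on river = 10

10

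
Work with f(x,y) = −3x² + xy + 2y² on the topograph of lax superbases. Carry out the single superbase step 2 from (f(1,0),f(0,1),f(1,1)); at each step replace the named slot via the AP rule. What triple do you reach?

start (-3,2,0) = (f(1,0),f(0,1),f(1,1))
replace slot 2: 2·((-3)+0) − 2 = -8 → (-3,-8,0)

-3,-8,0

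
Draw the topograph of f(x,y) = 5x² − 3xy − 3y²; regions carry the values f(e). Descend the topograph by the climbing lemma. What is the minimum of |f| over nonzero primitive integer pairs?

descent: ρ → (-3,3,5)  [lands on river]
river: ρ → (5,7,-1)
river: ρ → (-1,7,5)
river: ρ → (5,3,-3)
closes: descent 1, river 4
min |a| on river = 1

1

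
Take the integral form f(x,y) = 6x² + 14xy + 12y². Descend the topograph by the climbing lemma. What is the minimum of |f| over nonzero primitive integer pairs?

translate: b→2 (≡14 mod 12), so (6,14,12)→(6,2,4)
flip: (6,2,4)→(4,-2,6)
reduced (well bottom): (4,-2,6) with a≤c, −a<b≤a
well minimum = a = 4

4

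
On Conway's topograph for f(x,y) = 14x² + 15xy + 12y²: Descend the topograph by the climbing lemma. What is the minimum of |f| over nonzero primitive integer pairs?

translate: b→-13 (≡15 mod 28), so (14,15,12)→(14,-13,11)
flip: (14,-13,11)→(11,13,14)
translate: b→-9 (≡13 mod 22), so (11,13,14)→(11,-9,12)
reduced (well bottom): (11,-9,12) with a≤c, −a<b≤a
well minimum = a = 11

11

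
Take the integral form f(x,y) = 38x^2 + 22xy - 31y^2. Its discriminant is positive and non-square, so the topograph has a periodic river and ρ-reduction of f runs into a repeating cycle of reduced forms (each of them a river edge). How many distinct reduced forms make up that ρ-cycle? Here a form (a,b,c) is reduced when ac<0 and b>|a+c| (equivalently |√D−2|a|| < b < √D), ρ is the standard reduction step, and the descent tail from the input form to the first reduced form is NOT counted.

D = 5196, ⌊√D⌋ = 72
river: ρ → (-31,40,29)
river: ρ → (29,18,-42)
river: ρ → (-42,66,5)
river: ρ → (5,64,-55)
river: ρ → (-55,46,14)
river: ρ → (14,66,-15)
river: ρ → (-15,54,38)
river: ρ → (38,22,-31)
ρ-cycle length = 8 (tail of 0 descent steps not counted)

8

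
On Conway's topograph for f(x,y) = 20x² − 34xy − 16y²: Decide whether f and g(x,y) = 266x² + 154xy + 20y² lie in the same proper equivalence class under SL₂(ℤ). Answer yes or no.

D₁ = 2436, D₂ = 2436
river cycle of f (length 16): (-16, 34, 20), (20, 46, -4), (-4, 42, 42), (42, 42, -4), (-4, 46, 20), (20, 34, -16), (-16, 30, 24), (24, 18, -22), (-22, 26, 20), (20, 14, -28), … (6 more)
river cycle of g (length 16): (20, 46, -4), (-4, 42, 42), (42, 42, -4), (-4, 46, 20), (20, 34, -16), (-16, 30, 24), (24, 18, -22), (-22, 26, 20), (20, 14, -28), (-28, 42, 6), … (6 more)
cycles coincide ⇒ equivalent

yes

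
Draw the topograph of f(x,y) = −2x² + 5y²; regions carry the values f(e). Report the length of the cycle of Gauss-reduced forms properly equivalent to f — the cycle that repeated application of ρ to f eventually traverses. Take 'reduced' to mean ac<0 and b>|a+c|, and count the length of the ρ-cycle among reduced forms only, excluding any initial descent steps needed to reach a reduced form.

D = 40, ⌊√D⌋ = 6
descent: ρ → (5,0,-2)
descent: ρ → (-2,4,3)  [lands on river]
river: ρ → (3,2,-3)
river: ρ → (-3,4,2)
river: ρ → (2,4,-3)
river: ρ → (-3,2,3)
river: ρ → (3,4,-2)
ρ-cycle length = 6 (tail of 2 descent steps not counted)

6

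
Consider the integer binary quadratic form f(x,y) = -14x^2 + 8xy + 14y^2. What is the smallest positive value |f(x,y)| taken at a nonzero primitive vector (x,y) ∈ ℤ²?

river: ρ → (14,20,-8)
river: ρ → (-8,28,2)
river: ρ → (2,28,-8)
river: ρ → (-8,20,14)
river: ρ → (14,8,-14)
river: ρ → (-14,20,8)
river: ρ → (8,28,-2)
river: ρ → (-2,28,8)
river: ρ → (8,20,-14)
river: ρ → (-14,8,14)
closes: descent 0, river 10
min |a| on river = 2

2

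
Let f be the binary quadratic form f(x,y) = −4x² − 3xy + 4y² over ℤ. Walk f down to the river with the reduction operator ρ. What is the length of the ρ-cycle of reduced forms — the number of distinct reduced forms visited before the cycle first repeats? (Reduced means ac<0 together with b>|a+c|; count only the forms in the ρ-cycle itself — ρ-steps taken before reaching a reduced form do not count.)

D = 73, ⌊√D⌋ = 8
descent: ρ → (4,3,-4)  [lands on river]
river: ρ → (-4,5,3)
river: ρ → (3,7,-2)
river: ρ → (-2,5,6)
river: ρ → (6,7,-1)
river: ρ → (-1,7,6)
river: ρ → (6,5,-2)
river: ρ → (-2,7,3)
river: ρ → (3,5,-4)
river: ρ → (-4,3,4)
river: ρ → (4,5,-3)
river: ρ → (-3,7,2)
river: ρ → (2,5,-6)
river: ρ → (-6,7,1)
river: ρ → (1,7,-6)
river: ρ → (-6,5,2)
river: ρ → (2,7,-3)
river: ρ → (-3,5,4)
ρ-cycle length = 18 (tail of 1 descent step not counted)

18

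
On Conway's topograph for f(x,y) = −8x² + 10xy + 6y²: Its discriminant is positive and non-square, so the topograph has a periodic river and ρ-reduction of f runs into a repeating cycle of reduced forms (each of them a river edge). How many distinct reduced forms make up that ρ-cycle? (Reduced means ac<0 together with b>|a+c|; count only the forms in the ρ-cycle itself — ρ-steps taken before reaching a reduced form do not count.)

D = 292, ⌊√D⌋ = 17
river: ρ → (6,14,-4)
river: ρ → (-4,10,12)
river: ρ → (12,14,-2)
river: ρ → (-2,14,12)
river: ρ → (12,10,-4)
river: ρ → (-4,14,6)
river: ρ → (6,10,-8)
river: ρ → (-8,6,8)
river: ρ → (8,10,-6)
river: ρ → (-6,14,4)
river: ρ → (4,10,-12)
river: ρ → (-12,14,2)
river: ρ → (2,14,-12)
river: ρ → (-12,10,4)
river: ρ → (4,14,-6)
river: ρ → (-6,10,8)
river: ρ → (8,6,-8)
river: ρ → (-8,10,6)
ρ-cycle length = 18 (tail of 0 descent steps not counted)

18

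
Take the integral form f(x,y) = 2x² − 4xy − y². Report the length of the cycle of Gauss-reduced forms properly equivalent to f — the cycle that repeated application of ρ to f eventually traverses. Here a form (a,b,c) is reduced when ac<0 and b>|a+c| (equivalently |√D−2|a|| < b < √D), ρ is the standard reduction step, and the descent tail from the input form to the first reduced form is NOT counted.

D = 24, ⌊√D⌋ = 4
descent: ρ → (-1,4,2)  [lands on river]
river: ρ → (2,4,-1)
ρ-cycle length = 2 (tail of 1 descent step not counted)

2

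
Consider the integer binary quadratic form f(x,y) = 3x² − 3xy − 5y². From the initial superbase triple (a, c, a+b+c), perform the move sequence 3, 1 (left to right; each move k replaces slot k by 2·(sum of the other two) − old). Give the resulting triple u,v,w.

start (3,-5,-5) = (f(1,0),f(0,1),f(1,1))
replace slot 3: 2·(3+(-5)) − (-5) = 1 → (3,-5,1)
replace slot 1: 2·((-5)+1) − 3 = -11 → (-11,-5,1)

-11,-5,1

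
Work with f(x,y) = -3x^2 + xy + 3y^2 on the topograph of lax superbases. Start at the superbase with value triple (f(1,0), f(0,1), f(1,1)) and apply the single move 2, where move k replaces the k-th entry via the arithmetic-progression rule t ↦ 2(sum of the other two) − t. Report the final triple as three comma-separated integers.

start (-3,3,1) = (f(1,0),f(0,1),f(1,1))
replace slot 2: 2·((-3)+1) − 3 = -7 → (-3,-7,1)

-3,-7,1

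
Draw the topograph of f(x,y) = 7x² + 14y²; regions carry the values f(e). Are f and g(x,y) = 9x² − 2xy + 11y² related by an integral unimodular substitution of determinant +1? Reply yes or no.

D₁ = -392, D₂ = -392
f: reduced (well bottom): (7,0,14) with a≤c, −a<b≤a
g: reduced (well bottom): (9,-2,11) with a≤c, −a<b≤a
reduced forms (7, 0, 14) vs (9, -2, 11) ⇒ inequivalent

no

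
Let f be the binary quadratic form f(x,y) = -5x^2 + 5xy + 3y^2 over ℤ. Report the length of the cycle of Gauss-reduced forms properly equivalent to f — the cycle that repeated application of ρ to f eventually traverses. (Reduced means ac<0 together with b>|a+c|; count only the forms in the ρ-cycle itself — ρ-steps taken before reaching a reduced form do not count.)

D = 85, ⌊√D⌋ = 9
river: ρ → (3,7,-3)
river: ρ → (-3,5,5)
river: ρ → (5,5,-3)
river: ρ → (-3,7,3)
river: ρ → (3,5,-5)
river: ρ → (-5,5,3)
ρ-cycle length = 6 (tail of 0 descent steps not counted)

6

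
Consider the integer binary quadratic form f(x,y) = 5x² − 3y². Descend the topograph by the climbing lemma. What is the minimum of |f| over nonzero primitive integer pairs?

descent: ρ → (-3,6,2)  [lands on river]
river: ρ → (2,6,-3)
closes: descent 1, river 2
min |a| on river = 2

2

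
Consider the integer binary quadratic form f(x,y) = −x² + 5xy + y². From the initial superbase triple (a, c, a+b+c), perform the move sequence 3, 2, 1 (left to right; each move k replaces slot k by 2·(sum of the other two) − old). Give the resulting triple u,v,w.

start (-1,1,5) = (f(1,0),f(0,1),f(1,1))
replace slot 3: 2·((-1)+1) − 5 = -5 → (-1,1,-5)
replace slot 2: 2·((-1)+(-5)) − 1 = -13 → (-1,-13,-5)
replace slot 1: 2·((-13)+(-5)) − (-1) = -35 → (-35,-13,-5)

-35,-13,-5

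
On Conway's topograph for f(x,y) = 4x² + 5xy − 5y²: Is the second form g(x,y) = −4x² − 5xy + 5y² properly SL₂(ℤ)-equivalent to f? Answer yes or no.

D₁ = 105, D₂ = 105
river cycle of f (length 6): (-5, 5, 4), (4, 3, -6), (-6, 9, 1), (1, 9, -6), (-6, 3, 4), (4, 5, -5)
river cycle of g (length 6): (5, 5, -4), (-4, 3, 6), (6, 9, -1), (-1, 9, 6), (6, 3, -4), (-4, 5, 5)
cycles differ ⇒ inequivalent

no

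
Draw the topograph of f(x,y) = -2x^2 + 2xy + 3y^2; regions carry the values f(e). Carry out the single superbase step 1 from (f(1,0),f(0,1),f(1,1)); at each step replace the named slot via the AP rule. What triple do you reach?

start (-2,3,3) = (f(1,0),f(0,1),f(1,1))
replace slot 1: 2·(3+3) − (-2) = 14 → (14,3,3)

14,3,3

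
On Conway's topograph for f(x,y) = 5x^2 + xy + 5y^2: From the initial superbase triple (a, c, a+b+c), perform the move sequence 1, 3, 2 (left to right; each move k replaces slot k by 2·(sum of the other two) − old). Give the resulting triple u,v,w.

start (5,5,11) = (f(1,0),f(0,1),f(1,1))
replace slot 1: 2·(5+11) − 5 = 27 → (27,5,11)
replace slot 3: 2·(27+5) − 11 = 53 → (27,5,53)
replace slot 2: 2·(27+53) − 5 = 155 → (27,155,53)

27,155,53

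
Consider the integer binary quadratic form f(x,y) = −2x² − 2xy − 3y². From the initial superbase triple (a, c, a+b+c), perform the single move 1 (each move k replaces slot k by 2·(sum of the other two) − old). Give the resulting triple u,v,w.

start (-2,-3,-7) = (f(1,0),f(0,1),f(1,1))
replace slot 1: 2·((-3)+(-7)) − (-2) = -18 → (-18,-3,-7)

-18,-3,-7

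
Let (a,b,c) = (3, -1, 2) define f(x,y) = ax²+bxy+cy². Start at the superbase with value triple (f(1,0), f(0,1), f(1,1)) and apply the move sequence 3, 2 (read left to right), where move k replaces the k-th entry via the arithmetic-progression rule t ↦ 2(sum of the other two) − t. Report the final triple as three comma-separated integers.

start (3,2,4) = (f(1,0),f(0,1),f(1,1))
replace slot 3: 2·(3+2) − 4 = 6 → (3,2,6)
replace slot 2: 2·(3+6) − 2 = 16 → (3,16,6)

3,16,6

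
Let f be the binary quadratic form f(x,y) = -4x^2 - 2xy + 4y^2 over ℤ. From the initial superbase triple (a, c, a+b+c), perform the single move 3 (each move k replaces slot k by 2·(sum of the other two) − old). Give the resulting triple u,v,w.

start (-4,4,-2) = (f(1,0),f(0,1),f(1,1))
replace slot 3: 2·((-4)+4) − (-2) = 2 → (-4,4,2)

-4,4,2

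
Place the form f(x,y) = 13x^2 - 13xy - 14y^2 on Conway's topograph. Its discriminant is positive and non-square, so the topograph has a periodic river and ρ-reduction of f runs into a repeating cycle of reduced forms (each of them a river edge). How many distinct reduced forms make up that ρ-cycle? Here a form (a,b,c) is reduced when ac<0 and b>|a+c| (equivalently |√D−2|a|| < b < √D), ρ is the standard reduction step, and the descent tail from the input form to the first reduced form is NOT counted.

D = 897, ⌊√D⌋ = 29
descent: ρ → (-14,13,13)  [lands on river]
river: ρ → (13,13,-14)
river: ρ → (-14,15,12)
river: ρ → (12,9,-17)
river: ρ → (-17,25,4)
river: ρ → (4,23,-23)
river: ρ → (-23,23,4)
river: ρ → (4,25,-17)
river: ρ → (-17,9,12)
river: ρ → (12,15,-14)
ρ-cycle length = 10 (tail of 1 descent step not counted)

10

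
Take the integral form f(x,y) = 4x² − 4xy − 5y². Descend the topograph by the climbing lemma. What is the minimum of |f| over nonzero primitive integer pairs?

descent: ρ → (-5,4,4)  [lands on river]
river: ρ → (4,4,-5)
river: ρ → (-5,6,3)
river: ρ → (3,6,-5)
closes: descent 1, river 4
min |a| on river = 3

3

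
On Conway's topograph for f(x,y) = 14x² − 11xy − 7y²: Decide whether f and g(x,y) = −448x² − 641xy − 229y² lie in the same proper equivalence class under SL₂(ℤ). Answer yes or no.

D₁ = 513, D₂ = 513
river cycle of f (length 16): (-7, 11, 14), (14, 17, -4), (-4, 15, 18), (18, 21, -1), (-1, 21, 18), (18, 15, -4), (-4, 17, 14), (14, 11, -7), (-7, 17, 8), (8, 15, -9), … (6 more)
river cycle of g (length 16): (-4, 15, 18), (18, 21, -1), (-1, 21, 18), (18, 15, -4), (-4, 17, 14), (14, 11, -7), (-7, 17, 8), (8, 15, -9), (-9, 21, 2), (2, 19, -19), … (6 more)
cycles coincide ⇒ equivalent

yes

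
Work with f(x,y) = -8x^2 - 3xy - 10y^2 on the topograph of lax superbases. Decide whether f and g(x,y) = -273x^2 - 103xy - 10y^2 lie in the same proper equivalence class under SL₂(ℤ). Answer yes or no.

D₁ = -311, D₂ = -311
f is negative-definite; reduce −f:
−f: reduced (well bottom): (8,3,10) with a≤c, −a<b≤a
flip sign back: reduced form of f is (-8,-3,-10)
g is negative-definite; reduce −g:
−g: flip: (273,103,10)→(10,-103,273)
−g: translate: b→-3 (≡-103 mod 20), so (10,-103,273)→(10,-3,8)
−g: flip: (10,-3,8)→(8,3,10)
−g: reduced (well bottom): (8,3,10) with a≤c, −a<b≤a
flip sign back: reduced form of g is (-8,-3,-10)
reduced forms (-8, -3, -10) vs (-8, -3, -10) ⇒ equivalent

yes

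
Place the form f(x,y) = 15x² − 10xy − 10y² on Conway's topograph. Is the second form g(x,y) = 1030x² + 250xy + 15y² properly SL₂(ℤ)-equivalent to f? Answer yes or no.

D₁ = 700, D₂ = 700
river cycle of f (length 4): (-10, 10, 15), (15, 20, -5), (-5, 20, 15), (15, 10, -10)
river cycle of g (length 4): (15, 20, -5), (-5, 20, 15), (15, 10, -10), (-10, 10, 15)
cycles coincide ⇒ equivalent

yes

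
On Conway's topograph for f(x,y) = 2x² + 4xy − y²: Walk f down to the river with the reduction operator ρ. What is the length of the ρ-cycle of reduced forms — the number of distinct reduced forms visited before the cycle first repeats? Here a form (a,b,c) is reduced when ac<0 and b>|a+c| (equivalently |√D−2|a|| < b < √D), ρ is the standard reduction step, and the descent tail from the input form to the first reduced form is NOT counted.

D = 24, ⌊√D⌋ = 4
river: ρ → (-1,4,2)
river: ρ → (2,4,-1)
ρ-cycle length = 2 (tail of 0 descent steps not counted)

2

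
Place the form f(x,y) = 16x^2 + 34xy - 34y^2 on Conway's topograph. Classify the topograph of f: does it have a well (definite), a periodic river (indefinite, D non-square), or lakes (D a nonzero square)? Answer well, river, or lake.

D = b²−4ac = 34² − 4·16·(-34) = 3332
D > 0 non-square ⇒ indefinite ⇒ periodic river

river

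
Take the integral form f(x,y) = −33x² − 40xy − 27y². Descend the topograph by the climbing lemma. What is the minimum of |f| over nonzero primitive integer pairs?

translate: b→-26 (≡40 mod 66), so (33,40,27)→(33,-26,20)
flip: (33,-26,20)→(20,26,33)
translate: b→-14 (≡26 mod 40), so (20,26,33)→(20,-14,27)
reduced (well bottom): (20,-14,27) with a≤c, −a<b≤a
well minimum |f| = |-20| = 20 (negative-definite)

20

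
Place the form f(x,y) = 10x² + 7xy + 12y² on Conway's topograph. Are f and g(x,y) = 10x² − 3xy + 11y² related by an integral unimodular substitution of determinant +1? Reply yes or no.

D₁ = -431, D₂ = -431
f: reduced (well bottom): (10,7,12) with a≤c, −a<b≤a
g: reduced (well bottom): (10,-3,11) with a≤c, −a<b≤a
reduced forms (10, 7, 12) vs (10, -3, 11) ⇒ inequivalent

no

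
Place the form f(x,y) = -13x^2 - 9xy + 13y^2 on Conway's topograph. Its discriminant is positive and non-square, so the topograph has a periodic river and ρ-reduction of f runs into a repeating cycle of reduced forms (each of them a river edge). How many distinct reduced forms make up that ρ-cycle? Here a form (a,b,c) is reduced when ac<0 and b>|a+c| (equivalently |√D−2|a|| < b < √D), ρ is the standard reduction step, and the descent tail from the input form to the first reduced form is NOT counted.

D = 757, ⌊√D⌋ = 27
descent: ρ → (13,9,-13)  [lands on river]
river: ρ → (-13,17,9)
river: ρ → (9,19,-11)
river: ρ → (-11,25,3)
river: ρ → (3,23,-19)
river: ρ → (-19,15,7)
river: ρ → (7,27,-1)
river: ρ → (-1,27,7)
river: ρ → (7,15,-19)
river: ρ → (-19,23,3)
river: ρ → (3,25,-11)
river: ρ → (-11,19,9)
river: ρ → (9,17,-13)
river: ρ → (-13,9,13)
river: ρ → (13,17,-9)
river: ρ → (-9,19,11)
river: ρ → (11,25,-3)
river: ρ → (-3,23,19)
river: ρ → (19,15,-7)
river: ρ → (-7,27,1)
river: ρ → (1,27,-7)
river: ρ → (-7,15,19)
river: ρ → (19,23,-3)
river: ρ → (-3,25,11)
river: ρ → (11,19,-9)
river: ρ → (-9,17,13)
ρ-cycle length = 26 (tail of 1 descent step not counted)

26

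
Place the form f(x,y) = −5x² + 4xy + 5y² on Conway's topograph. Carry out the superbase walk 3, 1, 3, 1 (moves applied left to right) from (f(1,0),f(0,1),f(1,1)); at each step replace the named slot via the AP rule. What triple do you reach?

start (-5,5,4) = (f(1,0),f(0,1),f(1,1))
replace slot 3: 2·((-5)+5) − 4 = -4 → (-5,5,-4)
replace slot 1: 2·(5+(-4)) − (-5) = 7 → (7,5,-4)
replace slot 3: 2·(7+5) − (-4) = 28 → (7,5,28)
replace slot 1: 2·(5+28) − 7 = 59 → (59,5,28)

59,5,28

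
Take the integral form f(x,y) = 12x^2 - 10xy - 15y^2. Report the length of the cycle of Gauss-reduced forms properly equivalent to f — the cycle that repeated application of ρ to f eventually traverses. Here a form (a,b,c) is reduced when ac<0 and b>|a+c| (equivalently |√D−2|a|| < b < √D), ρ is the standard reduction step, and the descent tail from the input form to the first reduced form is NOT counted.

D = 820, ⌊√D⌋ = 28
descent: ρ → (-15,10,12)  [lands on river]
river: ρ → (12,14,-13)
river: ρ → (-13,12,13)
river: ρ → (13,14,-12)
river: ρ → (-12,10,15)
river: ρ → (15,20,-7)
river: ρ → (-7,22,12)
river: ρ → (12,26,-3)
river: ρ → (-3,28,3)
river: ρ → (3,26,-12)
river: ρ → (-12,22,7)
river: ρ → (7,20,-15)
ρ-cycle length = 12 (tail of 1 descent step not counted)

12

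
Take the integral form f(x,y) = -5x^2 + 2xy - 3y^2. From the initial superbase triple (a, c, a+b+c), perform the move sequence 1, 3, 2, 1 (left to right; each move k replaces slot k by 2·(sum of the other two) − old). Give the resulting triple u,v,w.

start (-5,-3,-6) = (f(1,0),f(0,1),f(1,1))
replace slot 1: 2·((-3)+(-6)) − (-5) = -13 → (-13,-3,-6)
replace slot 3: 2·((-13)+(-3)) − (-6) = -26 → (-13,-3,-26)
replace slot 2: 2·((-13)+(-26)) − (-3) = -75 → (-13,-75,-26)
replace slot 1: 2·((-75)+(-26)) − (-13) = -189 → (-189,-75,-26)

-189,-75,-26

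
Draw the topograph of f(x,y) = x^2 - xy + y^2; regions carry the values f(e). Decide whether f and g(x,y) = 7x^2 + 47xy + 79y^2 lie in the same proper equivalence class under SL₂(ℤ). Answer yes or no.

D₁ = -3, D₂ = -3
f: translate: b→1 (≡-1 mod 2), so (1,-1,1)→(1,1,1)
f: reduced (well bottom): (1,1,1) with a≤c, −a<b≤a
g: translate: b→5 (≡47 mod 14), so (7,47,79)→(7,5,1)
g: flip: (7,5,1)→(1,-5,7)
g: translate: b→1 (≡-5 mod 2), so (1,-5,7)→(1,1,1)
g: reduced (well bottom): (1,1,1) with a≤c, −a<b≤a
reduced forms (1, 1, 1) vs (1, 1, 1) ⇒ equivalent

yes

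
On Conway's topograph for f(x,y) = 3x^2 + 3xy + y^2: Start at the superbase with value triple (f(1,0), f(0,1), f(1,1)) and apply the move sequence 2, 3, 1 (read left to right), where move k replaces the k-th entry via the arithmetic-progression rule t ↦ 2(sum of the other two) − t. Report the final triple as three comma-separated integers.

start (3,1,7) = (f(1,0),f(0,1),f(1,1))
replace slot 2: 2·(3+7) − 1 = 19 → (3,19,7)
replace slot 3: 2·(3+19) − 7 = 37 → (3,19,37)
replace slot 1: 2·(19+37) − 3 = 109 → (109,19,37)

109,19,37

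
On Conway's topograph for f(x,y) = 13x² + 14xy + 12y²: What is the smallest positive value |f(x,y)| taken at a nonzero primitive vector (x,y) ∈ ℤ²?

translate: b→-12 (≡14 mod 26), so (13,14,12)→(13,-12,11)
flip: (13,-12,11)→(11,12,13)
translate: b→-10 (≡12 mod 22), so (11,12,13)→(11,-10,12)
reduced (well bottom): (11,-10,12) with a≤c, −a<b≤a
well minimum = a = 11

11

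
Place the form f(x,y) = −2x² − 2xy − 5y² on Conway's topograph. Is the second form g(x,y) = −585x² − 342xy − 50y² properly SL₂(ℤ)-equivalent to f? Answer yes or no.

D₁ = -36, D₂ = -36
f is negative-definite; reduce −f:
−f: reduced (well bottom): (2,2,5) with a≤c, −a<b≤a
flip sign back: reduced form of f is (-2,-2,-5)
g is negative-definite; reduce −g:
−g: flip: (585,342,50)→(50,-342,585)
−g: translate: b→-42 (≡-342 mod 100), so (50,-342,585)→(50,-42,9)
−g: flip: (50,-42,9)→(9,42,50)
−g: translate: b→6 (≡42 mod 18), so (9,42,50)→(9,6,2)
−g: flip: (9,6,2)→(2,-6,9)
−g: translate: b→2 (≡-6 mod 4), so (2,-6,9)→(2,2,5)
−g: reduced (well bottom): (2,2,5) with a≤c, −a<b≤a
flip sign back: reduced form of g is (-2,-2,-5)
reduced forms (-2, -2, -5) vs (-2, -2, -5) ⇒ equivalent

yes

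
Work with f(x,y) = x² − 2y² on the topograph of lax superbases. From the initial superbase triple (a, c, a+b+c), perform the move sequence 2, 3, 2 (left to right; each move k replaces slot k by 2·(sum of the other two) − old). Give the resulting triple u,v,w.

start (1,-2,-1) = (f(1,0),f(0,1),f(1,1))
replace slot 2: 2·(1+(-1)) − (-2) = 2 → (1,2,-1)
replace slot 3: 2·(1+2) − (-1) = 7 → (1,2,7)
replace slot 2: 2·(1+7) − 2 = 14 → (1,14,7)

1,14,7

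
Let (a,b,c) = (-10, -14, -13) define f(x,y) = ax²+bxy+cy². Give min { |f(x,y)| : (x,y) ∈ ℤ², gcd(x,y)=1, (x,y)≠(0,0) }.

translate: b→-6 (≡14 mod 20), so (10,14,13)→(10,-6,9)
flip: (10,-6,9)→(9,6,10)
reduced (well bottom): (9,6,10) with a≤c, −a<b≤a
well minimum |f| = |-9| = 9 (negative-definite)

9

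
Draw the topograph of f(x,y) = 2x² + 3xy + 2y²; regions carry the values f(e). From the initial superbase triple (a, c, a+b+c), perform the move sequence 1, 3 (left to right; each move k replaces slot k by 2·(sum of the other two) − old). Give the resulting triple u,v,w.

start (2,2,7) = (f(1,0),f(0,1),f(1,1))
replace slot 1: 2·(2+7) − 2 = 16 → (16,2,7)
replace slot 3: 2·(16+2) − 7 = 29 → (16,2,29)

16,2,29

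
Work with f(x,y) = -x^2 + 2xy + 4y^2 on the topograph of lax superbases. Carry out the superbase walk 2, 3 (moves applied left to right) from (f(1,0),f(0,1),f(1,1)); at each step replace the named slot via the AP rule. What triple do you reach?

start (-1,4,5) = (f(1,0),f(0,1),f(1,1))
replace slot 2: 2·((-1)+5) − 4 = 4 → (-1,4,5)
replace slot 3: 2·((-1)+4) − 5 = 1 → (-1,4,1)

-1,4,1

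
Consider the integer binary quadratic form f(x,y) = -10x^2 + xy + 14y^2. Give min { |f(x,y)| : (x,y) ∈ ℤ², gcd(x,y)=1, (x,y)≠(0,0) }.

descent: ρ → (14,-1,-10)
descent: ρ → (-10,21,3)  [lands on river]
river: ρ → (3,21,-10)
river: ρ → (-10,19,5)
river: ρ → (5,21,-6)
river: ρ → (-6,15,14)
river: ρ → (14,13,-7)
river: ρ → (-7,15,12)
river: ρ → (12,9,-10)
river: ρ → (-10,11,11)
river: ρ → (11,11,-10)
river: ρ → (-10,9,12)
river: ρ → (12,15,-7)
river: ρ → (-7,13,14)
river: ρ → (14,15,-6)
river: ρ → (-6,21,5)
river: ρ → (5,19,-10)
closes: descent 2, river 16
min |a| on river = 3

3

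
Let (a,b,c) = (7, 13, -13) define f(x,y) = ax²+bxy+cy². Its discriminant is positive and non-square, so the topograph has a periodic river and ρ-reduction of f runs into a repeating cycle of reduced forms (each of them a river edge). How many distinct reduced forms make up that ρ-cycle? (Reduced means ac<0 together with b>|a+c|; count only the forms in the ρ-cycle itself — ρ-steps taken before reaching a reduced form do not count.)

D = 533, ⌊√D⌋ = 23
river: ρ → (-13,13,7)
river: ρ → (7,15,-11)
river: ρ → (-11,7,11)
river: ρ → (11,15,-7)
river: ρ → (-7,13,13)
river: ρ → (13,13,-7)
river: ρ → (-7,15,11)
river: ρ → (11,7,-11)
river: ρ → (-11,15,7)
river: ρ → (7,13,-13)
ρ-cycle length = 10 (tail of 0 descent steps not counted)

10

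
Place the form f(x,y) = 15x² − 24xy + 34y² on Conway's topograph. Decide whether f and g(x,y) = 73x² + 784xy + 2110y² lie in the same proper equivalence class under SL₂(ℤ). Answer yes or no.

D₁ = -1464, D₂ = -1464
f: translate: b→6 (≡-24 mod 30), so (15,-24,34)→(15,6,25)
f: reduced (well bottom): (15,6,25) with a≤c, −a<b≤a
g: translate: b→54 (≡784 mod 146), so (73,784,2110)→(73,54,15)
g: flip: (73,54,15)→(15,-54,73)
g: translate: b→6 (≡-54 mod 30), so (15,-54,73)→(15,6,25)
g: reduced (well bottom): (15,6,25) with a≤c, −a<b≤a
reduced forms (15, 6, 25) vs (15, 6, 25) ⇒ equivalent

yes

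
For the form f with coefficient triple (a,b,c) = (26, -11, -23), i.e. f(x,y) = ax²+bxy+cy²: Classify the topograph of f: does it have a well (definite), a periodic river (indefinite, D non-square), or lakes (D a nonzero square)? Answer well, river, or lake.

D = b²−4ac = (-11)² − 4·26·(-23) = 2513
D > 0 non-square ⇒ indefinite ⇒ periodic river

river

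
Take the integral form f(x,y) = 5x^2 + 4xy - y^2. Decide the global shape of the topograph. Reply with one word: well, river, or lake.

D = b²−4ac = 4² − 4·5·(-1) = 36
D = 6² is a perfect square ⇒ form factors over ℤ ⇒ lakes

lake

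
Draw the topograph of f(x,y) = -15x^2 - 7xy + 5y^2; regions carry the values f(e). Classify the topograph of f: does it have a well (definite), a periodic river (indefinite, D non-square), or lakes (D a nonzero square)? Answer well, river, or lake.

D = b²−4ac = (-7)² − 4·(-15)·5 = 349
D > 0 non-square ⇒ indefinite ⇒ periodic river

river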